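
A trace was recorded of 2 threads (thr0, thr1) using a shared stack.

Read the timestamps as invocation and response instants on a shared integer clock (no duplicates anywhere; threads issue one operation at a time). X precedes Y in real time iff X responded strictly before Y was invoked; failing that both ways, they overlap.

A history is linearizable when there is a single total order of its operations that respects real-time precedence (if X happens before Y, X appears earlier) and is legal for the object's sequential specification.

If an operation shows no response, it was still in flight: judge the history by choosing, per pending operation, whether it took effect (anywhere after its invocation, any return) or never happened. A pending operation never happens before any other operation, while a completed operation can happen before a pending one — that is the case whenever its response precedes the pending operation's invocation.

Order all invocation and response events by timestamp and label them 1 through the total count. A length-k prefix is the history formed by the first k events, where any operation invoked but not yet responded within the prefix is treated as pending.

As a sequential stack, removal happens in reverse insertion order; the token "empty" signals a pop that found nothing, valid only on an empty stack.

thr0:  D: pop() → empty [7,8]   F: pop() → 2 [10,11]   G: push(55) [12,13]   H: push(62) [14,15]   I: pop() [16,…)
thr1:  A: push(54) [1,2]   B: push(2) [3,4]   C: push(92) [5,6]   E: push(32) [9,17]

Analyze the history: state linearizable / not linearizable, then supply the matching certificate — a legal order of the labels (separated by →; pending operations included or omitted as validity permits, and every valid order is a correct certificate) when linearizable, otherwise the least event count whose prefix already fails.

cut after 7 events: linearizable; cut after 8 events (D responds, time 8): not linearizable
exhaustive check: the 4 completed stack ops admit one real-time order; illegal
e.g. A, B, C, D: illegal at step 4, since D pop() → empty cannot apply there

not linearizable — minimal violating prefix: 8 events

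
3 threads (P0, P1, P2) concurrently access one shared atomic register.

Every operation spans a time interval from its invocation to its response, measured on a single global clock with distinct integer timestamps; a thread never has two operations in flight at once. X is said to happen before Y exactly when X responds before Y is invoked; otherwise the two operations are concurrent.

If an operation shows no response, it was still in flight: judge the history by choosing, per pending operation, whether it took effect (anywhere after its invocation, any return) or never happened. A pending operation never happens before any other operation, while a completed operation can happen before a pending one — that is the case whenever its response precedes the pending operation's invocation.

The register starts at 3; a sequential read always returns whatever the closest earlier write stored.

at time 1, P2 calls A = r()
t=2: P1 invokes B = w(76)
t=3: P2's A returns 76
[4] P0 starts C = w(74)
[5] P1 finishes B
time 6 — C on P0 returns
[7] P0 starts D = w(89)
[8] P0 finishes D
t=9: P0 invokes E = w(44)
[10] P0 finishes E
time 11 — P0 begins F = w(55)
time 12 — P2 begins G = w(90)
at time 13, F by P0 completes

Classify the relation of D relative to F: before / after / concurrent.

before

D spans [7,8], F spans [11,13]
resp(D)=8 < inv(F)=11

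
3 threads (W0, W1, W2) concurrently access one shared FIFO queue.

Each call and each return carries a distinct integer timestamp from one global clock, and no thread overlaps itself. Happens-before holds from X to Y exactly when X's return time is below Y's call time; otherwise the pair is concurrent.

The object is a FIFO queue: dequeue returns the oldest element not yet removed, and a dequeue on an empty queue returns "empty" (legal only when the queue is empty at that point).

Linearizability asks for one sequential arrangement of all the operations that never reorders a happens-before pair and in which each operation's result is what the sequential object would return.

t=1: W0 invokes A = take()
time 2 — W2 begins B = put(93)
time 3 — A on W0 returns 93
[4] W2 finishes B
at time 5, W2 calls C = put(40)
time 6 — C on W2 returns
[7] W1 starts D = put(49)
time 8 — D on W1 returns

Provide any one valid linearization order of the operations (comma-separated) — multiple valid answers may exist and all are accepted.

B, A, C, D

after step 1 (B put(93)): queue <93>
after step 2 (A take() → 93): queue <>
after step 3 (C put(40)): queue <40>
after step 4 (D put(49)): queue <40,49>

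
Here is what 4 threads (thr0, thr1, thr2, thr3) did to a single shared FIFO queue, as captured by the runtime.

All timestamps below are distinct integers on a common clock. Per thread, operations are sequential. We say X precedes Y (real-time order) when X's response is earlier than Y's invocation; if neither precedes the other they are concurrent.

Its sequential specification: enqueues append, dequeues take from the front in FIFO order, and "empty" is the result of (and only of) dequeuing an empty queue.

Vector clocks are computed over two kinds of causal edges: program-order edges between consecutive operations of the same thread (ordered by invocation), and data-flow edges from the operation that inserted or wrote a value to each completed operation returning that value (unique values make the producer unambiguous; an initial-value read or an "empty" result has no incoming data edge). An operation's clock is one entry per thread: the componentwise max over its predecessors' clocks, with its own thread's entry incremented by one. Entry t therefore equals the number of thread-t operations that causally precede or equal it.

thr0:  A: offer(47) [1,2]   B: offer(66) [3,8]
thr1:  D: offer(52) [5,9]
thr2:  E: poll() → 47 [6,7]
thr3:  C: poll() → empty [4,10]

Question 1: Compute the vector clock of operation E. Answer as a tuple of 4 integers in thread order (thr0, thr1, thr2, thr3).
Answer: (1, 0, 1, 0)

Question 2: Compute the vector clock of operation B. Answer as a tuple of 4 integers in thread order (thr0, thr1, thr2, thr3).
Answer: (2, 0, 0, 0)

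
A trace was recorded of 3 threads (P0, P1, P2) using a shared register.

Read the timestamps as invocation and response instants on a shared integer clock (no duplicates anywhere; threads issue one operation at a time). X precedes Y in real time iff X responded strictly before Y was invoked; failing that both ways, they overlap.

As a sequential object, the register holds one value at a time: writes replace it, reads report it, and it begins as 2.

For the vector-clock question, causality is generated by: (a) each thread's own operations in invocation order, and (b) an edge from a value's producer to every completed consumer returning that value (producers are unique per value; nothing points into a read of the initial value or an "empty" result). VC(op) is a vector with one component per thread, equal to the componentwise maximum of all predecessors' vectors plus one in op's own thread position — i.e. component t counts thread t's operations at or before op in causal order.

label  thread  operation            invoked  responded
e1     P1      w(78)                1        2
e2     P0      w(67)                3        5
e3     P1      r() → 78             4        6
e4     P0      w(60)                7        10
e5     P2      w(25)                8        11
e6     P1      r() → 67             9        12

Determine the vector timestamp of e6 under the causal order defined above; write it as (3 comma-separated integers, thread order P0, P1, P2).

VC(e5, invoked at 8): no causal predecessors; +1 on P2 → (0, 0, 1)
VC(e1, invoked at 1): no causal predecessors; +1 on P1 → (0, 1, 0)
VC(e2, invoked at 3): no causal predecessors; +1 on P0 → (1, 0, 0)
e3 (invocation 4): componentwise max over VC(e1)=(0, 1, 0), +1 at P1, giving (0, 2, 0)
e4 (invocation 7): componentwise max over VC(e2)=(1, 0, 0), +1 at P0, giving (2, 0, 0)
e6 (invocation 9): componentwise max over VC(e2)=(1, 0, 0), VC(e3)=(0, 2, 0), +1 at P1, giving (1, 3, 0)
target: VC(e6) = (1, 3, 0)

(1, 3, 0)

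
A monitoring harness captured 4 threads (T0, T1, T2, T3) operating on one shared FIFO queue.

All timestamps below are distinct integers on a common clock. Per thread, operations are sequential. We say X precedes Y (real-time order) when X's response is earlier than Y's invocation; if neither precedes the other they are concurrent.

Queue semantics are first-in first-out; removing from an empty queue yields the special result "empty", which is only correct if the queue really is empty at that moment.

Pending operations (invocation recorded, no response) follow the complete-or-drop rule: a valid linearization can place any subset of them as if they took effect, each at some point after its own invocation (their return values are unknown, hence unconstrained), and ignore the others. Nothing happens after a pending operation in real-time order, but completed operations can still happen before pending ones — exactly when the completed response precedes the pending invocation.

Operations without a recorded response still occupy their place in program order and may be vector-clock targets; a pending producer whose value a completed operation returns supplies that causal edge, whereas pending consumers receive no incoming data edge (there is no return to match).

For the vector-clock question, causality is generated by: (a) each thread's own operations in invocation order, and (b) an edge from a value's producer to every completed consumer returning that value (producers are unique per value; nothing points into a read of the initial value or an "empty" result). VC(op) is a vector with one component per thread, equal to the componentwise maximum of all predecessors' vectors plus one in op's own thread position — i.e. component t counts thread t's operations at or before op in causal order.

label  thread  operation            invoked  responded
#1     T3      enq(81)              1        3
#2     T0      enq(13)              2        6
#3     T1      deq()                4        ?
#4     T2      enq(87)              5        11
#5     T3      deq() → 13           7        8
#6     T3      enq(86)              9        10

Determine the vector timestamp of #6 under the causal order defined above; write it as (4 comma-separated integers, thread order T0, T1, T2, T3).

(1, 0, 0, 3)

#1, invoked 1, has no incoming edges; only T3's bump applies → (0, 0, 0, 1)
#4, invoked 5, has no incoming edges; only T2's bump applies → (0, 0, 1, 0)
#3, invoked 4, has no incoming edges; only T1's bump applies → (0, 1, 0, 0)
#2, invoked 2, has no incoming edges; only T0's bump applies → (1, 0, 0, 0)
#5, invoked 7, takes VC(#1)=(0, 0, 0, 1), VC(#2)=(1, 0, 0, 0) under max, adds 1 for T3 → (1, 0, 0, 2)
#6, invoked 9, takes VC(#5)=(1, 0, 0, 2) under max, adds 1 for T3 → (1, 0, 0, 3)
target: VC(#6) = (1, 0, 0, 3)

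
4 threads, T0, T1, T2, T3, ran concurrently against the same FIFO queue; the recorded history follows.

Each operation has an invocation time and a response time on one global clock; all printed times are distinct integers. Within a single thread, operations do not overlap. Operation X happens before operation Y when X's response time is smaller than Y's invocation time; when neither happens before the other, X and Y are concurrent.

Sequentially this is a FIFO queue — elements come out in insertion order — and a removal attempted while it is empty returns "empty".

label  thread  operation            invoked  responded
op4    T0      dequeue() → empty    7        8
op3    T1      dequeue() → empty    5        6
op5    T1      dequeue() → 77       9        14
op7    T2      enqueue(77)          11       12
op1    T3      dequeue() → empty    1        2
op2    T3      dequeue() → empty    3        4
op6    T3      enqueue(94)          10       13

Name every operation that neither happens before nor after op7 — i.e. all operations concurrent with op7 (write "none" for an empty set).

op5, op6

concurrent with op7 ([11,12]): every op whose interval crosses 11..12
op1 [1,2]: before
op2 [3,4]: before
op3 [5,6]: before
op4 [7,8]: before
op5 [9,14]: concurrent
op6 [10,13]: concurrent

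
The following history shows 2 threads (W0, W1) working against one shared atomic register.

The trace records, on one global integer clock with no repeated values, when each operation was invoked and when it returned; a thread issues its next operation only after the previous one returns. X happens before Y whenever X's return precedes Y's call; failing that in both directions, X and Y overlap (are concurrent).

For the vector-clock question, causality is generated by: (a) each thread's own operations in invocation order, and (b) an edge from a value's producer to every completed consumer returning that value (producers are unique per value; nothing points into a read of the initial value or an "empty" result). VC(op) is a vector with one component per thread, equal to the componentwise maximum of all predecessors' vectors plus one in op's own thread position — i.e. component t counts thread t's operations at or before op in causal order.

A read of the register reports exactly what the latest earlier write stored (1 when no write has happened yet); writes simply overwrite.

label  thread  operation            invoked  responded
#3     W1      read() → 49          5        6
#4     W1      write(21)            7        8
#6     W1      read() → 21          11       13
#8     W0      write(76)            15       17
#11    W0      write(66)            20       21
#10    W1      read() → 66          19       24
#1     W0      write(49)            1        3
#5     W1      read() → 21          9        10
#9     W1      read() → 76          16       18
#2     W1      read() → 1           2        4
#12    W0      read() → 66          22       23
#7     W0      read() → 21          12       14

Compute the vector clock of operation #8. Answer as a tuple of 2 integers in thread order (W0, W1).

(3, 3)

root op #2, invoked 2: fresh clock plus W1's own tick → (0, 1)
root op #1, invoked 1: fresh clock plus W0's own tick → (1, 0)
VC(#3, invoked at 5): max of VC(#1)=(1, 0), VC(#2)=(0, 1), then +1 on thread W1 → (1, 2)
VC(#4, invoked at 7): max of VC(#3)=(1, 2), then +1 on thread W1 → (1, 3)
VC(#5, invoked at 9): max of VC(#4)=(1, 3), then +1 on thread W1 → (1, 4)
VC(#7, invoked at 12): max of VC(#1)=(1, 0), VC(#4)=(1, 3), then +1 on thread W0 → (2, 3)
VC(#6, invoked at 11): max of VC(#4)=(1, 3), VC(#5)=(1, 4), then +1 on thread W1 → (1, 5)
VC(#8, invoked at 15): max of VC(#7)=(2, 3), then +1 on thread W0 → (3, 3)
VC(#11, invoked at 20): max of VC(#8)=(3, 3), then +1 on thread W0 → (4, 3)
VC(#12, invoked at 22): max of VC(#11)=(4, 3), then +1 on thread W0 → (5, 3)
VC(#9, invoked at 16): max of VC(#6)=(1, 5), VC(#8)=(3, 3), then +1 on thread W1 → (3, 6)
VC(#10, invoked at 19): max of VC(#9)=(3, 6), VC(#11)=(4, 3), then +1 on thread W1 → (4, 7)
target: VC(#8) = (3, 3)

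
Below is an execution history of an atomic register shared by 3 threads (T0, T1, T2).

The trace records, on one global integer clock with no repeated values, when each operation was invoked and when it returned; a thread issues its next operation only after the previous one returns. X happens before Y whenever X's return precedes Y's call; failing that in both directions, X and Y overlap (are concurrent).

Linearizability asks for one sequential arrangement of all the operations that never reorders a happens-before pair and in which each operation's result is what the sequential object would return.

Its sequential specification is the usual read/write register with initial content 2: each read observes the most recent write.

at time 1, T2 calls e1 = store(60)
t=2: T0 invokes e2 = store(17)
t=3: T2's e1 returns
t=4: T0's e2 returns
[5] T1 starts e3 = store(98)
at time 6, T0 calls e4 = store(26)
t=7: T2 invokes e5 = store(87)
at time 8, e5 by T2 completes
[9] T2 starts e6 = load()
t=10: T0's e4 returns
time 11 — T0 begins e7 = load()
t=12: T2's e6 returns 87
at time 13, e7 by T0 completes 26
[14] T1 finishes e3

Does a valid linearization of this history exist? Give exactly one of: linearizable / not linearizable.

linearizable

witness order: e1, e2, e3, e5, e6, e4, e7
after step 1 (e1 store(60)): value 60
after step 2 (e2 store(17)): value 17
after step 3 (e3 store(98)): value 98
after step 4 (e5 store(87)): value 87
after step 5 (e6 load() → 87): value 87
after step 6 (e4 store(26)): value 26
after step 7 (e7 load() → 26): value 26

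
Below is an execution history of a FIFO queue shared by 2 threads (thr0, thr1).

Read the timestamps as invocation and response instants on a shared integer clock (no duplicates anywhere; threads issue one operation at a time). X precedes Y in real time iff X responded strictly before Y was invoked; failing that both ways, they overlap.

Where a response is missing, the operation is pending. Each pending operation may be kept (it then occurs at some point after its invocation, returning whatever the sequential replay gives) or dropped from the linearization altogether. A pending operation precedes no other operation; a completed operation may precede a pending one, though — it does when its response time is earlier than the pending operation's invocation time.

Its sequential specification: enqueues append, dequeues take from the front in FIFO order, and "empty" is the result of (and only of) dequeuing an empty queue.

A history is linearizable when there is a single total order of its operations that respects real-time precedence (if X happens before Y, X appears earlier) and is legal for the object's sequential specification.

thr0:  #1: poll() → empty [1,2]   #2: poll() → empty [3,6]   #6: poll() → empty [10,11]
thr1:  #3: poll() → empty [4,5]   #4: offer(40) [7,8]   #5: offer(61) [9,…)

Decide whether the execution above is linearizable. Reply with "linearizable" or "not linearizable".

not linearizable

prefix check: 1..10 passes, 1..11 fails once #6's time-11 response joins
every one of the 2 real-time-consistent orders over 5 completed FIFO queue ops fails the sequential spec
completion choices over the 1 pending operation (#5) were checked; none helps
one such order, #1, #2, #3, #4, #6 (pending dropped), breaks at step 5 where #6 poll() → empty is illegal
one such order, #1, #3, #2, #4, #6 (pending dropped), breaks at step 5 where #6 poll() → empty is illegal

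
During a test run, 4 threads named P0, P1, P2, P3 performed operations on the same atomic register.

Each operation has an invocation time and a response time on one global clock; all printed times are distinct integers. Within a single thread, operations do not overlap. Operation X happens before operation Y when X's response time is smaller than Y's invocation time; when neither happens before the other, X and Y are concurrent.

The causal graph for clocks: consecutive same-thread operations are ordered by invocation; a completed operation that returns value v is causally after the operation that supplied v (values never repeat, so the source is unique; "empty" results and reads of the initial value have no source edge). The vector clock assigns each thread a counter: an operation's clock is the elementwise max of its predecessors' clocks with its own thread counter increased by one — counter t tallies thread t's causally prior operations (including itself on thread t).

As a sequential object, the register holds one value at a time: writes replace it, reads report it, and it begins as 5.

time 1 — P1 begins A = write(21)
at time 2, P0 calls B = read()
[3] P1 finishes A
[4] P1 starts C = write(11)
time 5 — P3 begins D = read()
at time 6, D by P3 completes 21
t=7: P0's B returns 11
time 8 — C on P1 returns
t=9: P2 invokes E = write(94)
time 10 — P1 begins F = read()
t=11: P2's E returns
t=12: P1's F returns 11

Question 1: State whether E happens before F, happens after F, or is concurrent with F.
concurrent

E spans [9,11], F spans [10,12]
the intervals overlap in both directions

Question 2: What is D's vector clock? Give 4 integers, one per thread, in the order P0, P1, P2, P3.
(0, 1, 0, 1)

root op E, invoked 9: fresh clock plus P2's own tick → (0, 0, 1, 0)
root op A, invoked 1: fresh clock plus P1's own tick → (0, 1, 0, 0)
merge at D (invoked 5): VC(A)=(0, 1, 0, 0), own-thread bump on P3 → (0, 1, 0, 1)
merge at C (invoked 4): VC(A)=(0, 1, 0, 0), own-thread bump on P1 → (0, 2, 0, 0)
merge at F (invoked 10): VC(C)=(0, 2, 0, 0), own-thread bump on P1 → (0, 3, 0, 0)
merge at B (invoked 2): VC(C)=(0, 2, 0, 0), own-thread bump on P0 → (1, 2, 0, 0)
target: VC(D) = (0, 1, 0, 1)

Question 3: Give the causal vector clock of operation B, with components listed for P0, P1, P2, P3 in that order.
(1, 2, 0, 0)

E, invoked 9, has no incoming edges; only P2's bump applies → (0, 0, 1, 0)
A, invoked 1, has no incoming edges; only P1's bump applies → (0, 1, 0, 0)
invoked at 5, D merges VC(A)=(0, 1, 0, 0) and bumps P3's slot → (0, 1, 0, 1)
invoked at 4, C merges VC(A)=(0, 1, 0, 0) and bumps P1's slot → (0, 2, 0, 0)
invoked at 10, F merges VC(C)=(0, 2, 0, 0) and bumps P1's slot → (0, 3, 0, 0)
invoked at 2, B merges VC(C)=(0, 2, 0, 0) and bumps P0's slot → (1, 2, 0, 0)
target: VC(B) = (1, 2, 0, 0)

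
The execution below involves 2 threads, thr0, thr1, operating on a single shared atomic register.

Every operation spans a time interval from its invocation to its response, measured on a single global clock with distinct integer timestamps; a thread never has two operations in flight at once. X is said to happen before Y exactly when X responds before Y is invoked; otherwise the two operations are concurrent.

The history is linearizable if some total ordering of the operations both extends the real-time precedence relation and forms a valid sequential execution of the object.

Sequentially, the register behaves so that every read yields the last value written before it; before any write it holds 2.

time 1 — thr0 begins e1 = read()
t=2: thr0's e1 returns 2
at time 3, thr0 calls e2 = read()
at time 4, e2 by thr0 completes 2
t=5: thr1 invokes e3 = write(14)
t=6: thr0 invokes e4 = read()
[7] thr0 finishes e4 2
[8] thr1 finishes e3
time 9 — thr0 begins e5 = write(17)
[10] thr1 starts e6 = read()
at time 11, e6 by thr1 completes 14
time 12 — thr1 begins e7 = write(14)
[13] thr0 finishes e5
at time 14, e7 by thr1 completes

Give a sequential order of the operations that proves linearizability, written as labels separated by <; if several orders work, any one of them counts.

step 1: e1 read() → 2 — value 2
step 2: e2 read() → 2 — value 2
step 3: e4 read() → 2 — value 2
step 4: e3 write(14) — value 14
step 5: e6 read() → 14 — value 14
step 6: e5 write(17) — value 17
step 7: e7 write(14) — value 14

e1 < e2 < e4 < e3 < e6 < e5 < e7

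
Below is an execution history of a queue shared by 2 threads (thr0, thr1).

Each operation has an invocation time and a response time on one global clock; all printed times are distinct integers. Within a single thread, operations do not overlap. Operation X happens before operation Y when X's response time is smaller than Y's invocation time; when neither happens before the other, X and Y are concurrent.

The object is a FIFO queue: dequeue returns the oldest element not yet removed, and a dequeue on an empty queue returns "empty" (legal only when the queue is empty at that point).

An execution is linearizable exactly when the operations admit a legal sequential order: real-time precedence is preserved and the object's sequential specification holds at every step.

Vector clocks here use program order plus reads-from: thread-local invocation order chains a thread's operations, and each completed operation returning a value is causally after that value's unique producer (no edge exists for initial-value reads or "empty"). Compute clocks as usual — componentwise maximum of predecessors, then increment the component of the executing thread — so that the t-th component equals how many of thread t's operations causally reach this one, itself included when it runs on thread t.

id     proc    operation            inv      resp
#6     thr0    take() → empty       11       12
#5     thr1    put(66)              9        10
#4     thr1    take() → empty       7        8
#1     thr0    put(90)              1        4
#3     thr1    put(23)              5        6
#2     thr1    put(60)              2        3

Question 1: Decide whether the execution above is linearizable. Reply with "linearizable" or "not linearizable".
not linearizable

already the first 8 events (up to #4's response at time 8) admit no linearization; the first 7 still do
the 4 completed operations admit 2 real-time orders; each fails the queue replay
one such order, #1, #2, #3, #4, breaks at step 4 where #4 take() → empty is illegal
one such order, #2, #1, #3, #4, breaks at step 4 where #4 take() → empty is illegal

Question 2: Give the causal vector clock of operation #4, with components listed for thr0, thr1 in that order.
(0, 3)

#2, invoked 2, has no incoming edges; only thr1's bump applies → (0, 1)
#1, invoked 1, has no incoming edges; only thr0's bump applies → (1, 0)
#3 (invocation 5): componentwise max over VC(#2)=(0, 1), +1 at thr1, giving (0, 2)
#6 (invocation 11): componentwise max over VC(#1)=(1, 0), +1 at thr0, giving (2, 0)
#4 (invocation 7): componentwise max over VC(#3)=(0, 2), +1 at thr1, giving (0, 3)
#5 (invocation 9): componentwise max over VC(#4)=(0, 3), +1 at thr1, giving (0, 4)
target: VC(#4) = (0, 3)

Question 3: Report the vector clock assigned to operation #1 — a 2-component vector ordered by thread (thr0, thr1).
(1, 0)

root op #2, invoked 2: fresh clock plus thr1's own tick → (0, 1)
root op #1, invoked 1: fresh clock plus thr0's own tick → (1, 0)
merge at #3 (invoked 5): VC(#2)=(0, 1), own-thread bump on thr1 → (0, 2)
merge at #6 (invoked 11): VC(#1)=(1, 0), own-thread bump on thr0 → (2, 0)
merge at #4 (invoked 7): VC(#3)=(0, 2), own-thread bump on thr1 → (0, 3)
merge at #5 (invoked 9): VC(#4)=(0, 3), own-thread bump on thr1 → (0, 4)
target: VC(#1) = (1, 0)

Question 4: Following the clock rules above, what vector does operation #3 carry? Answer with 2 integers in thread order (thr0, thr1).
(0, 2)

invoked at 2, #2 has no predecessors; its own thr1 bump gives (0, 1)
invoked at 1, #1 has no predecessors; its own thr0 bump gives (1, 0)
from VC(#2)=(0, 1), #3 (invoked 5) maxes components and bumps thr1 → (0, 2)
from VC(#1)=(1, 0), #6 (invoked 11) maxes components and bumps thr0 → (2, 0)
from VC(#3)=(0, 2), #4 (invoked 7) maxes components and bumps thr1 → (0, 3)
from VC(#4)=(0, 3), #5 (invoked 9) maxes components and bumps thr1 → (0, 4)
target: VC(#3) = (0, 2)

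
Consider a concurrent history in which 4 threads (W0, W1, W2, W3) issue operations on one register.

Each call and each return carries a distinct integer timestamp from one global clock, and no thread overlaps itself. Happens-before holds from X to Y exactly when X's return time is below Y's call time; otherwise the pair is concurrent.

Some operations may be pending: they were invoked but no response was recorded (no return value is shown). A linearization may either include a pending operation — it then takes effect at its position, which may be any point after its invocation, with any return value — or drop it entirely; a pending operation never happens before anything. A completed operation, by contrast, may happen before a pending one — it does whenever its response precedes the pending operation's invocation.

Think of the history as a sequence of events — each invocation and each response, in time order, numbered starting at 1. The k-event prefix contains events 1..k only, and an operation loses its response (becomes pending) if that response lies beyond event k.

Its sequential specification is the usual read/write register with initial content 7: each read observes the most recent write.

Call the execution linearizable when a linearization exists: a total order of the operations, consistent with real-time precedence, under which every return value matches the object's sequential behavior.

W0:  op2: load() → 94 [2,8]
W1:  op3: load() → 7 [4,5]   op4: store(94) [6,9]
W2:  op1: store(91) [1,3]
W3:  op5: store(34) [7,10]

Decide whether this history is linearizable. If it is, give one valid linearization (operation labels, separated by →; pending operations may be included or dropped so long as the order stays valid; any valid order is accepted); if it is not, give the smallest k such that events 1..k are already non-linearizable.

not linearizable — minimal violating prefix: 5 events

through event 4 a valid linearization exists; event 5 (op3 responding at time 5) ends that
exactly one order of the 2 completed ops respects real time; the register replay fails
every completion of the 1 pending operation (op2) was checked; none linearizes
sample order op1, op3 (pending dropped) stalls at step 2 — op3 load() → 7 has no legal effect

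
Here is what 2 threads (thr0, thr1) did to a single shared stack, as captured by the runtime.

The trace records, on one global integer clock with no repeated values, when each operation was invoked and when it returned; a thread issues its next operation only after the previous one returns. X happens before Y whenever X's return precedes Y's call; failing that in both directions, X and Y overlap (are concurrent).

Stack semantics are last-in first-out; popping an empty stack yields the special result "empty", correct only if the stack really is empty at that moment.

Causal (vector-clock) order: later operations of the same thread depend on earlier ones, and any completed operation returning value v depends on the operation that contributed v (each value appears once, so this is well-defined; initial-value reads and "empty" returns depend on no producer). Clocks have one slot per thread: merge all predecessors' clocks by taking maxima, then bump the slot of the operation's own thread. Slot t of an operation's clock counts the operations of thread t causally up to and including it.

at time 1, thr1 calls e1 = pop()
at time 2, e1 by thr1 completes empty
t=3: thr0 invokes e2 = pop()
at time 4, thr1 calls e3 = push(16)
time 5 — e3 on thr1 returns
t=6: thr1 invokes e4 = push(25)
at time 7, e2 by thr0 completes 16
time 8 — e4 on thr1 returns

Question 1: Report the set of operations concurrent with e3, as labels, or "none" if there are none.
Answer: e2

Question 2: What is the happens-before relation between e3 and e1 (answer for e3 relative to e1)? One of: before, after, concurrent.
Answer: after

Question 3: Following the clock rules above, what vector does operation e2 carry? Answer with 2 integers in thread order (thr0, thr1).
Answer: (1, 2)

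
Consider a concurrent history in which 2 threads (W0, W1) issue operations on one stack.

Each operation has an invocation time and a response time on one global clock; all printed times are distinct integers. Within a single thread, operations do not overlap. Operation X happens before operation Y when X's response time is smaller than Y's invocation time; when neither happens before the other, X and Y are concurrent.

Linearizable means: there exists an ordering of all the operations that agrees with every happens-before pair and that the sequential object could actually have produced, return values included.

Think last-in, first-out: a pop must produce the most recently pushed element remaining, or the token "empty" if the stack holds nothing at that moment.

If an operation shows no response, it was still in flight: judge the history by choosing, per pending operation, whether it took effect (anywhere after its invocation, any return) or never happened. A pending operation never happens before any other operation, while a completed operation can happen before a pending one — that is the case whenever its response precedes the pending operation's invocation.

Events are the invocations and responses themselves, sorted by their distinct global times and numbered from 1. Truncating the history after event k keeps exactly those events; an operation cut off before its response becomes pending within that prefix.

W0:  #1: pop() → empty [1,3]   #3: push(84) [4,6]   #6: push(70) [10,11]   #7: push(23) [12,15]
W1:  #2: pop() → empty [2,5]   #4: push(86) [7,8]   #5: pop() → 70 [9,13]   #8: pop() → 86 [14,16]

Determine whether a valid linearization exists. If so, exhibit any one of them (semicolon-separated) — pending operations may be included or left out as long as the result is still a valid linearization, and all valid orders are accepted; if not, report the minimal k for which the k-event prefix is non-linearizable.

linearizable — witness: #1; #2; #3; #4; #6; #5; #8; #7

step 1: #1 pop() → empty — stack <>
step 2: #2 pop() → empty — stack <>
step 3: #3 push(84) — stack <84>
step 4: #4 push(86) — stack <84,86>
step 5: #6 push(70) — stack <84,86,70>
step 6: #5 pop() → 70 — stack <84,86>
step 7: #8 pop() → 86 — stack <84>
step 8: #7 push(23) — stack <84,23>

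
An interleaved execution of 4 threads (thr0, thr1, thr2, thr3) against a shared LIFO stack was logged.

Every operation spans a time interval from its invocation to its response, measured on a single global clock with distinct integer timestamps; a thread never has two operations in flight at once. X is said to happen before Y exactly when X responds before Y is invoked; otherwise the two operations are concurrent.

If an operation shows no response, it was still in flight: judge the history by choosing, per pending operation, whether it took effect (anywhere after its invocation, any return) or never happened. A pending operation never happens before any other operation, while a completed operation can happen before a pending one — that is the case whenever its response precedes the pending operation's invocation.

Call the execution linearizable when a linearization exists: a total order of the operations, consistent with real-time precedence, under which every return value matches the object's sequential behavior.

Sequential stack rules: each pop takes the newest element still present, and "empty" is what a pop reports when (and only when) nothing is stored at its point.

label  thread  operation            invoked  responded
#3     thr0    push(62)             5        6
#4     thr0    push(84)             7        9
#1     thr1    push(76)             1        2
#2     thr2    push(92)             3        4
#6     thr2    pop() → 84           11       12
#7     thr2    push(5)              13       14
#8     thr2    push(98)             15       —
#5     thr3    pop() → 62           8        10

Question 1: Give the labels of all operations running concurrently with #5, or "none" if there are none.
#4

#5 spans [8,10]; an op avoiding the whole window 8..10 is ordered, any other is concurrent
#1 [1,2]: before
#2 [3,4]: before
#3 [5,6]: before
#4 [7,9]: concurrent
#6 [11,12]: after
#7 [13,14]: after
#8 [15,…): after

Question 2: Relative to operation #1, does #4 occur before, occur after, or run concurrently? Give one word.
after

#4 spans [7,9], #1 spans [1,2]
resp(#1)=2 < inv(#4)=7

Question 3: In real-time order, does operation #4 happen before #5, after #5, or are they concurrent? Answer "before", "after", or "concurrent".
concurrent

#4 spans [7,9], #5 spans [8,10]
the intervals overlap in both directions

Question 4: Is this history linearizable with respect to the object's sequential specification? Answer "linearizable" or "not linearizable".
linearizable

one valid linearization: #1, #2, #3, #5, #4, #6, #7
step 1: #1 push(76) — stack <76>
step 2: #2 push(92) — stack <76,92>
step 3: #3 push(62) — stack <76,92,62>
step 4: #5 pop() → 62 — stack <76,92>
step 5: #4 push(84) — stack <76,92,84>
step 6: #6 pop() → 84 — stack <76,92>
step 7: #7 push(5) — stack <76,92,5>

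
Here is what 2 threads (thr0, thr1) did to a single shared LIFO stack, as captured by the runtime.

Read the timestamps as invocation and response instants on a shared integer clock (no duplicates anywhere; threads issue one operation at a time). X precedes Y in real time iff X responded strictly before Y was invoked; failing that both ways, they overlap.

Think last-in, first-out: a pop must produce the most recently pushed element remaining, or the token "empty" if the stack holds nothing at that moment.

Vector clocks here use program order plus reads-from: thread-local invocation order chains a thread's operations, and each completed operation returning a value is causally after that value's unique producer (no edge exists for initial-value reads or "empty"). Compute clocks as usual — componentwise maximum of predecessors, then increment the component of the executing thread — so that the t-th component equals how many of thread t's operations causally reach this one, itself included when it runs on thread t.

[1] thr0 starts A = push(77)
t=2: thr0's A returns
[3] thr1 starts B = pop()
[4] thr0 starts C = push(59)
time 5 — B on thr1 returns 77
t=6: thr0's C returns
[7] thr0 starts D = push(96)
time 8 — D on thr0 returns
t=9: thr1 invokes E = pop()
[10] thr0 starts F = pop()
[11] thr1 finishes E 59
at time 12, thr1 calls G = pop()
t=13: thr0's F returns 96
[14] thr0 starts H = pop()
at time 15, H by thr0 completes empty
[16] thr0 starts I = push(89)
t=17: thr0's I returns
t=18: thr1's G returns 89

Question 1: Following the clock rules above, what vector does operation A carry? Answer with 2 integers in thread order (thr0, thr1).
(1, 0)

A, invoked 1, has no incoming edges; only thr0's bump applies → (1, 0)
merge at B (invoked 3): VC(A)=(1, 0), own-thread bump on thr1 → (1, 1)
merge at C (invoked 4): VC(A)=(1, 0), own-thread bump on thr0 → (2, 0)
merge at D (invoked 7): VC(C)=(2, 0), own-thread bump on thr0 → (3, 0)
merge at E (invoked 9): VC(B)=(1, 1), VC(C)=(2, 0), own-thread bump on thr1 → (2, 2)
merge at F (invoked 10): VC(D)=(3, 0), own-thread bump on thr0 → (4, 0)
merge at H (invoked 14): VC(F)=(4, 0), own-thread bump on thr0 → (5, 0)
merge at I (invoked 16): VC(H)=(5, 0), own-thread bump on thr0 → (6, 0)
merge at G (invoked 12): VC(E)=(2, 2), VC(I)=(6, 0), own-thread bump on thr1 → (6, 3)
target: VC(A) = (1, 0)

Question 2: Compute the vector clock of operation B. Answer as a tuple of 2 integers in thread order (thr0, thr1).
(1, 1)

invoked at 1, A has no predecessors; its own thr0 bump gives (1, 0)
B, invoked 3, takes VC(A)=(1, 0) under max, adds 1 for thr1 → (1, 1)
C, invoked 4, takes VC(A)=(1, 0) under max, adds 1 for thr0 → (2, 0)
D, invoked 7, takes VC(C)=(2, 0) under max, adds 1 for thr0 → (3, 0)
E, invoked 9, takes VC(B)=(1, 1), VC(C)=(2, 0) under max, adds 1 for thr1 → (2, 2)
F, invoked 10, takes VC(D)=(3, 0) under max, adds 1 for thr0 → (4, 0)
H, invoked 14, takes VC(F)=(4, 0) under max, adds 1 for thr0 → (5, 0)
I, invoked 16, takes VC(H)=(5, 0) under max, adds 1 for thr0 → (6, 0)
G, invoked 12, takes VC(E)=(2, 2), VC(I)=(6, 0) under max, adds 1 for thr1 → (6, 3)
target: VC(B) = (1, 1)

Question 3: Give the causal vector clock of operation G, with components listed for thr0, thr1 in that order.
(6, 3)

VC(A, invoked at 1): no causal predecessors; +1 on thr0 → (1, 0)
B (invocation 3): componentwise max over VC(A)=(1, 0), +1 at thr1, giving (1, 1)
C (invocation 4): componentwise max over VC(A)=(1, 0), +1 at thr0, giving (2, 0)
D (invocation 7): componentwise max over VC(C)=(2, 0), +1 at thr0, giving (3, 0)
E (invocation 9): componentwise max over VC(B)=(1, 1), VC(C)=(2, 0), +1 at thr1, giving (2, 2)
F (invocation 10): componentwise max over VC(D)=(3, 0), +1 at thr0, giving (4, 0)
H (invocation 14): componentwise max over VC(F)=(4, 0), +1 at thr0, giving (5, 0)
I (invocation 16): componentwise max over VC(H)=(5, 0), +1 at thr0, giving (6, 0)
G (invocation 12): componentwise max over VC(E)=(2, 2), VC(I)=(6, 0), +1 at thr1, giving (6, 3)
target: VC(G) = (6, 3)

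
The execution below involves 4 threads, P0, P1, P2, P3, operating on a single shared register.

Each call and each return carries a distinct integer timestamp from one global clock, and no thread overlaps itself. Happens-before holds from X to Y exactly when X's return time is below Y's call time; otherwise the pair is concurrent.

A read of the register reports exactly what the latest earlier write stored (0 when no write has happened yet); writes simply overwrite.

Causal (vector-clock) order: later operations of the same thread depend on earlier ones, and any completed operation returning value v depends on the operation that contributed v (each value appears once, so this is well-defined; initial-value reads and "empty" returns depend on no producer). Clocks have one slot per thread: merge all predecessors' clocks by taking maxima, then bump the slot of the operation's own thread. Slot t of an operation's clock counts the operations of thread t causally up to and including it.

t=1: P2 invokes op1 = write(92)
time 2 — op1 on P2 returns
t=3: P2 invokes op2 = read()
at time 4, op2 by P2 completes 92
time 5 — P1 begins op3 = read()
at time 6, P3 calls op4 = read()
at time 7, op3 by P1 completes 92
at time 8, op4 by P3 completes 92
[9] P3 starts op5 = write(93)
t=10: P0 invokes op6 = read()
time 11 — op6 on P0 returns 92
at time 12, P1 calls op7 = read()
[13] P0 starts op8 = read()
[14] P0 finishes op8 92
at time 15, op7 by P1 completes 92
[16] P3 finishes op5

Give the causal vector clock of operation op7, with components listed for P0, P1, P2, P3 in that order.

(0, 2, 1, 0)

op1 (invocation 1): nothing precedes it; P2's component alone gives (0, 0, 1, 0)
merge at op4 (invoked 6): VC(op1)=(0, 0, 1, 0), own-thread bump on P3 → (0, 0, 1, 1)
merge at op2 (invoked 3): VC(op1)=(0, 0, 1, 0), own-thread bump on P2 → (0, 0, 2, 0)
merge at op3 (invoked 5): VC(op1)=(0, 0, 1, 0), own-thread bump on P1 → (0, 1, 1, 0)
merge at op6 (invoked 10): VC(op1)=(0, 0, 1, 0), own-thread bump on P0 → (1, 0, 1, 0)
merge at op5 (invoked 9): VC(op4)=(0, 0, 1, 1), own-thread bump on P3 → (0, 0, 1, 2)
merge at op7 (invoked 12): VC(op1)=(0, 0, 1, 0), VC(op3)=(0, 1, 1, 0), own-thread bump on P1 → (0, 2, 1, 0)
merge at op8 (invoked 13): VC(op1)=(0, 0, 1, 0), VC(op6)=(1, 0, 1, 0), own-thread bump on P0 → (2, 0, 1, 0)
target: VC(op7) = (0, 2, 1, 0)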